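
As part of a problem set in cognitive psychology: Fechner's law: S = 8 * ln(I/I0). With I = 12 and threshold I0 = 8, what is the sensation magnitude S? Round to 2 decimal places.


S = 8 * ln(12/8)
I/I0 = 1.5
ln(1.5) = 0.4055
S = 8 * 0.4055
= 3.24


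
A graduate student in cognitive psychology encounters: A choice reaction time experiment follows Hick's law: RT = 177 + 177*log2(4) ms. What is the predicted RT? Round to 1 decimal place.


RT = 177 + 177 * log2(4)
log2(4) = 2.0
RT = 177 + 177 * 2.0
= 177 + 354.0
= 531.0 ms


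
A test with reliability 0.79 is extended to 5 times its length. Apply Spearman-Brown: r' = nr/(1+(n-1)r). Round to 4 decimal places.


r_new = n*r / (1 + (n-1)*r)
Numerator = 5 * 0.79 = 3.95
Denominator = 1 + 4 * 0.79 = 4.16
r_new = 3.95 / 4.16
= 0.9495


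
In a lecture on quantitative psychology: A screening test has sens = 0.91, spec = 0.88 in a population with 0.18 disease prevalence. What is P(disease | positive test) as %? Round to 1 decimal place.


PPV = (sens * prev) / (sens * prev + (1-spec) * (1-prev))
Numerator = 0.91 * 0.18 = 0.1638
P(positive and no disease) = (1 - spec) * (1 - prev) = (1 - 0.88) * (1 - 0.18) = 0.0984
Denominator = 0.1638 + 0.0984 = 0.2622
PPV = 0.1638 / 0.2622 = 0.624714
As percentage = 62.5


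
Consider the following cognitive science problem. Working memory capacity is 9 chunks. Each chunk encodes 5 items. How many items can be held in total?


Total items = chunks * items_per_chunk
= 9 * 5
= 45


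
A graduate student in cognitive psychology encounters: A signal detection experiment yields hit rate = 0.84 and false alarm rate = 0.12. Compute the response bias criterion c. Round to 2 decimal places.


c = -0.5 * (z(HR) + z(FAR))
z(0.84) = 0.9945
z(0.12) = -1.175
c = -0.5 * (0.9945 + -1.175)
= -0.5 * -0.1805
= 0.09


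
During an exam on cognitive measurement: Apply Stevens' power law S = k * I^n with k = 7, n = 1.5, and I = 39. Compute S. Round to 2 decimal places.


S = 7 * 39^1.5
39^1.5 = 243.5549
S = 7 * 243.5549
= 1704.88


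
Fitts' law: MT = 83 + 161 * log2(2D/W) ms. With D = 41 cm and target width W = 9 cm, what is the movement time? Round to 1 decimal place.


MT = 83 + 161 * log2(2*41/9)
2D/W = 9.111111
log2(9.111111) = 3.1876
MT = 83 + 161 * 3.1876
= 596.2 ms


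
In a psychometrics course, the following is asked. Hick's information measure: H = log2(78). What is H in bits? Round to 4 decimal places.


H = log2(n)
H = log2(78)
= 6.2854


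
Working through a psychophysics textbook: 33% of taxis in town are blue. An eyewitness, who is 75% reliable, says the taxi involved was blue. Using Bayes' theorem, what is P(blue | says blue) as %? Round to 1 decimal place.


P(blue | says blue) = P(says blue | blue)*P(blue) / [P(says blue | blue)*P(blue) + P(says blue | not blue)*P(not blue)]
Numerator = 0.75 * 0.33 = 0.2475
False identification = 0.25 * 0.67 = 0.1675
P = 0.2475 / (0.2475 + 0.1675)
= 0.2475 / 0.415
As percentage = 59.6


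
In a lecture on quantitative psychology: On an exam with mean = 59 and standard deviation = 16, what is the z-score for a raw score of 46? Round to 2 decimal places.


z = (X - mu) / sigma
= (46 - 59) / 16
= -13 / 16
= -0.81


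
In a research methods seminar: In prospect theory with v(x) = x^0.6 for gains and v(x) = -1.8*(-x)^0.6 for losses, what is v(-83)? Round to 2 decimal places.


Since x = -83 < 0, use v(x) = -lambda*(-x)^alpha
(-x) = 83
83^0.6 = 14.1725
v(-83) = -1.8 * 14.1725
= -25.51


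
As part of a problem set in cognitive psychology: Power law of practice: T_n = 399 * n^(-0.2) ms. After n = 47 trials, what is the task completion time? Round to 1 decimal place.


T_n = 399 * 47^(-0.2)
47^(-0.2) = 0.462999
T_n = 399 * 0.462999
= 184.7 ms


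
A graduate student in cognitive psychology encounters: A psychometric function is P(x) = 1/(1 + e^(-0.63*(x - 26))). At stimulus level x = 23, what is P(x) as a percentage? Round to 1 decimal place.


P(x) = 1/(1 + e^(-0.63*(23 - 26)))
Exponent = -0.63 * -3 = 1.89
e^(1.89) = 6.619369
P = 1/(1 + 6.619369) = 0.131244
Percentage = 13.1


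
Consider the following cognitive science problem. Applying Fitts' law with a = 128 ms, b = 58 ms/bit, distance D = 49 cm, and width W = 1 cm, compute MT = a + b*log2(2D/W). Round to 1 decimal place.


MT = 128 + 58 * log2(2*49/1)
2D/W = 98.0
log2(98.0) = 6.6147
MT = 128 + 58 * 6.6147
= 511.7 ms


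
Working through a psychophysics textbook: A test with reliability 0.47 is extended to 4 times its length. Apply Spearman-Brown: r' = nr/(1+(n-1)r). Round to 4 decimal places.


r_new = n*r / (1 + (n-1)*r)
Numerator = 4 * 0.47 = 1.88
Denominator = 1 + 3 * 0.47 = 2.41
r_new = 1.88 / 2.41
= 0.7801


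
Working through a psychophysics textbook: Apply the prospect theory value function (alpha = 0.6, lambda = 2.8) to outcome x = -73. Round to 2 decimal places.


Since x = -73 < 0, use v(x) = -lambda*(-x)^alpha
(-x) = 73
73^0.6 = 13.1218
v(-73) = -2.8 * 13.1218
= -36.74


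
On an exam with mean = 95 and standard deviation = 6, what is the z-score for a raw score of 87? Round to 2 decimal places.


z = (X - mu) / sigma
= (87 - 95) / 6
= -8 / 6
= -1.33


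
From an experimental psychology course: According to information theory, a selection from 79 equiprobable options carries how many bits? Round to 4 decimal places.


H = log2(n)
H = log2(79)
= 6.3038


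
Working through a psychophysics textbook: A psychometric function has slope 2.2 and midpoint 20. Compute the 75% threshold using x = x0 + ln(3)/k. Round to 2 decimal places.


At P = 0.75: 0.75 = 1/(1 + e^(-k*(x-x0)))
Solving: e^(-k*(x-x0)) = 1/3
x = x0 + ln(3)/k
ln(3) = 1.0986
x = 20 + 1.0986/2.2
= 20 + 0.4994
= 20.50


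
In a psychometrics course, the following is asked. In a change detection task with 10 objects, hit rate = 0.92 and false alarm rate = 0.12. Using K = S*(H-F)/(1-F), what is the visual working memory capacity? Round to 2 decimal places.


K = S * (H - F) / (1 - F)
H - F = 0.8
1 - F = 0.88
K = 10 * 0.8 / 0.88
= 9.09


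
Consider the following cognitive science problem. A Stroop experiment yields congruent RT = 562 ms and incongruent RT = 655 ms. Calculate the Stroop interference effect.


Stroop effect = RT(incongruent) - RT(congruent)
= 655 - 562
= 93 ms


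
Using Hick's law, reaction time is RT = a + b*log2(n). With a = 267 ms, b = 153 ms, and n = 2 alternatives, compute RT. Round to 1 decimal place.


RT = 267 + 153 * log2(2)
log2(2) = 1.0
RT = 267 + 153 * 1.0
= 267 + 153.0
= 420.0 ms


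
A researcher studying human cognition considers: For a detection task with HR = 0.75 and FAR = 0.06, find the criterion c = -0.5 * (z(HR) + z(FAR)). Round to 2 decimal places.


c = -0.5 * (z(HR) + z(FAR))
z(0.75) = 0.6745
z(0.06) = -1.5548
c = -0.5 * (0.6745 + -1.5548)
= -0.5 * -0.8803
= 0.44


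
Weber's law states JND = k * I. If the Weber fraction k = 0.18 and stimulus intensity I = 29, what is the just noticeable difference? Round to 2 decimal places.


JND = k * I
JND = 0.18 * 29
= 5.22


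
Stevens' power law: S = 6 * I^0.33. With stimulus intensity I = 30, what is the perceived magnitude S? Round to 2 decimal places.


S = 6 * 30^0.33
30^0.33 = 3.0722
S = 6 * 3.0722
= 18.43


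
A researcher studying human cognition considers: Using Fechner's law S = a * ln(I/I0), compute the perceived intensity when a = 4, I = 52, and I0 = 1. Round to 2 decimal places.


S = 4 * ln(52/1)
I/I0 = 52.0
ln(52.0) = 3.9512
S = 4 * 3.9512
= 15.80


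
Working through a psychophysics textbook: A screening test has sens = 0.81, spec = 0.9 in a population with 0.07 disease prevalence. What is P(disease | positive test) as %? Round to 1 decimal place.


PPV = (sens * prev) / (sens * prev + (1-spec) * (1-prev))
Numerator = 0.81 * 0.07 = 0.0567
P(positive and no disease) = (1 - spec) * (1 - prev) = (1 - 0.9) * (1 - 0.07) = 0.093
Denominator = 0.0567 + 0.093 = 0.1497
PPV = 0.0567 / 0.1497 = 0.378758
As percentage = 37.9


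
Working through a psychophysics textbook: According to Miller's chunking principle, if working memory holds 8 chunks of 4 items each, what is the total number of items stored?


Total items = chunks * items_per_chunk
= 8 * 4
= 32


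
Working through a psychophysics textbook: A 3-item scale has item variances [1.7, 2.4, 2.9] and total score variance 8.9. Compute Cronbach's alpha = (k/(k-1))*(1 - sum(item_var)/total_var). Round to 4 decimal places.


alpha = (k/(k-1)) * (1 - sum(s_i^2)/s_total^2)
sum(item variances) = 7.0
k/(k-1) = 3/2 = 1.5
1 - 7.0/8.9 = 1 - 0.786517 = 0.213483
alpha = 1.5 * 0.213483
= 0.3202


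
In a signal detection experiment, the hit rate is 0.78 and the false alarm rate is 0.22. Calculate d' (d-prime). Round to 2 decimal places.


d' = z(HR) - z(FAR)
z(0.78) = 0.7722
z(0.22) = -0.7722
d' = 0.7722 - -0.7722
= 1.54


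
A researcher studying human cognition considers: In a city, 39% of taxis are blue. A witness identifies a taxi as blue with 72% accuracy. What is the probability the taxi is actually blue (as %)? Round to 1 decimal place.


P(blue | says blue) = P(says blue | blue)*P(blue) / [P(says blue | blue)*P(blue) + P(says blue | not blue)*P(not blue)]
Numerator = 0.72 * 0.39 = 0.2808
False identification = 0.28 * 0.61 = 0.1708
P = 0.2808 / (0.2808 + 0.1708)
= 0.2808 / 0.4516
As percentage = 62.2


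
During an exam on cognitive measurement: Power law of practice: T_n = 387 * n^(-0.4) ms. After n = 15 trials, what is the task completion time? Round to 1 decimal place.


T_n = 387 * 15^(-0.4)
15^(-0.4) = 0.338504
T_n = 387 * 0.338504
= 131.0 ms


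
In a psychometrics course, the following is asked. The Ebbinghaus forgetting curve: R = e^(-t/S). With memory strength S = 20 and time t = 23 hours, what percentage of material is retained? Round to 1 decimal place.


R = e^(-t/S)
-t/S = -23/20 = -1.15
R = e^(-1.15) = 0.316637
Percentage = 0.316637 * 100
= 31.7


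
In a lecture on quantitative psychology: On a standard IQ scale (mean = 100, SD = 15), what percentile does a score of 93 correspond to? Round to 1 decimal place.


z = (IQ - mean) / SD
z = (93 - 100) / 15 = -0.4667
Percentile = Phi(-0.4667) * 100
Phi(-0.4667) = 0.320357
= 32.0


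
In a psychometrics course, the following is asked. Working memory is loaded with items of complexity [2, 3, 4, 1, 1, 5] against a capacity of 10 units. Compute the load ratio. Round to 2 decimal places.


Total complexity = 2 + 3 + 4 + 1 + 1 + 5 = 16
Load = total / capacity = 16 / 10
= 1.60


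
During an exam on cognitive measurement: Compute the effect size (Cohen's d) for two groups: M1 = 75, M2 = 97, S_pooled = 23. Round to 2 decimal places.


Cohen's d = (M1 - M2) / S_pooled
= (75 - 97) / 23
= -22 / 23
= -0.96


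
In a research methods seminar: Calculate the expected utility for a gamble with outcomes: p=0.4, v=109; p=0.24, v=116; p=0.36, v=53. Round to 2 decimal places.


EU = sum(p_i * v_i)
0.4 * 109 = 43.6
0.24 * 116 = 27.84
0.36 * 53 = 19.08
EU = 43.6 + 27.84 + 19.08
= 90.52


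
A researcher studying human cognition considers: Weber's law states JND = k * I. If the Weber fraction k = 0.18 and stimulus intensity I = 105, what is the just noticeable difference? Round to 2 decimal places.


JND = k * I
JND = 0.18 * 105
= 18.90


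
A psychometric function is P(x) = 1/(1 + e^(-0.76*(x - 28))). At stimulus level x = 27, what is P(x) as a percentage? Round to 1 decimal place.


P(x) = 1/(1 + e^(-0.76*(27 - 28)))
Exponent = -0.76 * -1 = 0.76
e^(0.76) = 2.138276
P = 1/(1 + 2.138276) = 0.318646
Percentage = 31.9


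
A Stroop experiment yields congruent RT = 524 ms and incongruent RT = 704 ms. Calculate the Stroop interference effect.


Stroop effect = RT(incongruent) - RT(congruent)
= 704 - 524
= 180 ms


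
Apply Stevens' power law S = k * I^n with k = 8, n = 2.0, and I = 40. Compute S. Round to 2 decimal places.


S = 8 * 40^2.0
40^2.0 = 1600.0
S = 8 * 1600.0
= 12800.00


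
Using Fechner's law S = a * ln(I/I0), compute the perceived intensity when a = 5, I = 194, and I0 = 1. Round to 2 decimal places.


S = 5 * ln(194/1)
I/I0 = 194.0
ln(194.0) = 5.2679
S = 5 * 5.2679
= 26.34


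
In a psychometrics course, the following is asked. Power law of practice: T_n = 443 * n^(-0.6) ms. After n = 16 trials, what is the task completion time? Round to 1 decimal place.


T_n = 443 * 16^(-0.6)
16^(-0.6) = 0.189465
T_n = 443 * 0.189465
= 83.9 ms


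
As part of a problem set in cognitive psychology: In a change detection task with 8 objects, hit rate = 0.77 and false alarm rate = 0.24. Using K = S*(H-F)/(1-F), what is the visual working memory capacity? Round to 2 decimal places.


K = S * (H - F) / (1 - F)
H - F = 0.53
1 - F = 0.76
K = 8 * 0.53 / 0.76
= 5.58


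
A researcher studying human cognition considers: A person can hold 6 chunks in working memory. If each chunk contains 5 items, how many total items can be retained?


Total items = chunks * items_per_chunk
= 6 * 5
= 30


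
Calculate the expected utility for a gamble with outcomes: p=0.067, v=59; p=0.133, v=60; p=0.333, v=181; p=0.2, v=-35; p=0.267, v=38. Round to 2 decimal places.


EU = sum(p_i * v_i)
0.067 * 59 = 3.953
0.133 * 60 = 7.98
0.333 * 181 = 60.273
0.2 * -35 = -7.0
0.267 * 38 = 10.146
EU = 3.953 + 7.98 + 60.273 + -7.0 + 10.146
= 75.35


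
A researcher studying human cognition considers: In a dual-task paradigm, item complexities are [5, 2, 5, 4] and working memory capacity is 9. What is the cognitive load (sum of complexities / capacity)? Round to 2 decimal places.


Total complexity = 5 + 2 + 5 + 4 = 16
Load = total / capacity = 16 / 9
= 1.78


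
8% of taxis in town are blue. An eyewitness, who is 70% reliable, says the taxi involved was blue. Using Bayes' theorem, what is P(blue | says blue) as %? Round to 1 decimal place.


P(blue | says blue) = P(says blue | blue)*P(blue) / [P(says blue | blue)*P(blue) + P(says blue | not blue)*P(not blue)]
Numerator = 0.7 * 0.08 = 0.056
False identification = 0.3 * 0.92 = 0.276
P = 0.056 / (0.056 + 0.276)
= 0.056 / 0.332
As percentage = 16.9


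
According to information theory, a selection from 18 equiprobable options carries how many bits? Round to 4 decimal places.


H = log2(n)
H = log2(18)
= 4.1699


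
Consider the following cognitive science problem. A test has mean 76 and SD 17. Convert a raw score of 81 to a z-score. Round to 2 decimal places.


z = (X - mu) / sigma
= (81 - 76) / 17
= 5 / 17
= 0.29


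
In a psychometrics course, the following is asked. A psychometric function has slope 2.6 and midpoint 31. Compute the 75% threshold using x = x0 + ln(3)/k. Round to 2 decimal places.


At P = 0.75: 0.75 = 1/(1 + e^(-k*(x-x0)))
Solving: e^(-k*(x-x0)) = 1/3
x = x0 + ln(3)/k
ln(3) = 1.0986
x = 31 + 1.0986/2.6
= 31 + 0.4225
= 31.42


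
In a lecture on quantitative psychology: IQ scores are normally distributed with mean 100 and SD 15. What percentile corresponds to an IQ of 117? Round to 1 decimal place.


z = (IQ - mean) / SD
z = (117 - 100) / 15 = 1.1333
Percentile = Phi(1.1333) * 100
Phi(1.1333) = 0.871456
= 87.1


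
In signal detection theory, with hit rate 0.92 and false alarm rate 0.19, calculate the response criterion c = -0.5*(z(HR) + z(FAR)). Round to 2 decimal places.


c = -0.5 * (z(HR) + z(FAR))
z(0.92) = 1.4051
z(0.19) = -0.8779
c = -0.5 * (1.4051 + -0.8779)
= -0.5 * 0.5272
= -0.26


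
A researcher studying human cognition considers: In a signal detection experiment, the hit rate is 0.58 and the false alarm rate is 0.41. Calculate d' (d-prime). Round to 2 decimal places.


d' = z(HR) - z(FAR)
z(0.58) = 0.2019
z(0.41) = -0.2275
d' = 0.2019 - -0.2275
= 0.43


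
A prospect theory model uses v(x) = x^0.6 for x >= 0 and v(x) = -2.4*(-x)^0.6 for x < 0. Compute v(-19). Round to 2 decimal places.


Since x = -19 < 0, use v(x) = -lambda*(-x)^alpha
(-x) = 19
19^0.6 = 5.8513
v(-19) = -2.4 * 5.8513
= -14.04


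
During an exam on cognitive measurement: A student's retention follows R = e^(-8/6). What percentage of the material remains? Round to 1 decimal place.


R = e^(-t/S)
-t/S = -8/6 = -1.333333
R = e^(-1.333333) = 0.263597
Percentage = 0.263597 * 100
= 26.4


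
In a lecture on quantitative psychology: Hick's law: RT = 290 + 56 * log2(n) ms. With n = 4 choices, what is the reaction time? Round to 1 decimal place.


RT = 290 + 56 * log2(4)
log2(4) = 2.0
RT = 290 + 56 * 2.0
= 290 + 112.0
= 402.0 ms


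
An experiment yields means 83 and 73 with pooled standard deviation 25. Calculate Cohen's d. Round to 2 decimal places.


Cohen's d = (M1 - M2) / S_pooled
= (83 - 73) / 25
= 10 / 25
= 0.40


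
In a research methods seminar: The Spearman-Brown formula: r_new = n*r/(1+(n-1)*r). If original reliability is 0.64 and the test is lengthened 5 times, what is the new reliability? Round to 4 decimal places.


r_new = n*r / (1 + (n-1)*r)
Numerator = 5 * 0.64 = 3.2
Denominator = 1 + 4 * 0.64 = 3.56
r_new = 3.2 / 3.56
= 0.8989


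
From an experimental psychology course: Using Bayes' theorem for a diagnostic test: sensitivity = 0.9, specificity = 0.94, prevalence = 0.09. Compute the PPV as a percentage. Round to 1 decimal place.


PPV = (sens * prev) / (sens * prev + (1-spec) * (1-prev))
Numerator = 0.9 * 0.09 = 0.081
P(positive and no disease) = (1 - spec) * (1 - prev) = (1 - 0.94) * (1 - 0.09) = 0.0546
Denominator = 0.081 + 0.0546 = 0.1356
PPV = 0.081 / 0.1356 = 0.597345
As percentage = 59.7


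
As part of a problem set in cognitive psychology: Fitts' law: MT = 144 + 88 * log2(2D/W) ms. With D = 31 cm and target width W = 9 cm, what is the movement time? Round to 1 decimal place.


MT = 144 + 88 * log2(2*31/9)
2D/W = 6.888889
log2(6.888889) = 2.7843
MT = 144 + 88 * 2.7843
= 389.0 ms


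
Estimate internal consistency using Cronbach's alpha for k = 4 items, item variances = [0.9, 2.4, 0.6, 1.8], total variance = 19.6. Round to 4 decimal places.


alpha = (k/(k-1)) * (1 - sum(s_i^2)/s_total^2)
sum(item variances) = 5.7
k/(k-1) = 4/3 = 1.333333
1 - 5.7/19.6 = 1 - 0.290816 = 0.709184
alpha = 1.333333 * 0.709184
= 0.9456


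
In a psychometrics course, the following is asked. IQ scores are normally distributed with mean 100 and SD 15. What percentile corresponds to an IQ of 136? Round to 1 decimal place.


z = (IQ - mean) / SD
z = (136 - 100) / 15 = 2.4
Percentile = Phi(2.4) * 100
Phi(2.4) = 0.991802
= 99.2


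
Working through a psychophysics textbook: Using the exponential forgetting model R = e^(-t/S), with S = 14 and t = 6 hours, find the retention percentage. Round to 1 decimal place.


R = e^(-t/S)
-t/S = -6/14 = -0.428571
R = e^(-0.428571) = 0.651439
Percentage = 0.651439 * 100
= 65.1


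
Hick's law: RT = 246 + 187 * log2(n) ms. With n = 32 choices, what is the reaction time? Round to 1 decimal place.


RT = 246 + 187 * log2(32)
log2(32) = 5.0
RT = 246 + 187 * 5.0
= 246 + 935.0
= 1181.0 ms


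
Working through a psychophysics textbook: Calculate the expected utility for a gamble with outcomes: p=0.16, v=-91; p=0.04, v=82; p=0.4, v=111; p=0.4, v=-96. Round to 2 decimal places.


EU = sum(p_i * v_i)
0.16 * -91 = -14.56
0.04 * 82 = 3.28
0.4 * 111 = 44.4
0.4 * -96 = -38.4
EU = -14.56 + 3.28 + 44.4 + -38.4
= -5.28


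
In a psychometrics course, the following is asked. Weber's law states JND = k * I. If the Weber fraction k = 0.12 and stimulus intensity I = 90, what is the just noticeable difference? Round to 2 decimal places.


JND = k * I
JND = 0.12 * 90
= 10.80


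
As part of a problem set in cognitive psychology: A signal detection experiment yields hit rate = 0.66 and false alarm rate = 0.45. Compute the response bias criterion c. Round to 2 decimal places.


c = -0.5 * (z(HR) + z(FAR))
z(0.66) = 0.4125
z(0.45) = -0.1257
c = -0.5 * (0.4125 + -0.1257)
= -0.5 * 0.2868
= -0.14


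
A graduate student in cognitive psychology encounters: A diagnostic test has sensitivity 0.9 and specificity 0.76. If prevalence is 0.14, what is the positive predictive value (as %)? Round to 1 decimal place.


PPV = (sens * prev) / (sens * prev + (1-spec) * (1-prev))
Numerator = 0.9 * 0.14 = 0.126
P(positive and no disease) = (1 - spec) * (1 - prev) = (1 - 0.76) * (1 - 0.14) = 0.2064
Denominator = 0.126 + 0.2064 = 0.3324
PPV = 0.126 / 0.3324 = 0.379061
As percentage = 37.9


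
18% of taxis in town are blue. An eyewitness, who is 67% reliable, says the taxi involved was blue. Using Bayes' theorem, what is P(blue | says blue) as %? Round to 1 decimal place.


P(blue | says blue) = P(says blue | blue)*P(blue) / [P(says blue | blue)*P(blue) + P(says blue | not blue)*P(not blue)]
Numerator = 0.67 * 0.18 = 0.1206
False identification = 0.33 * 0.82 = 0.2706
P = 0.1206 / (0.1206 + 0.2706)
= 0.1206 / 0.3912
As percentage = 30.8


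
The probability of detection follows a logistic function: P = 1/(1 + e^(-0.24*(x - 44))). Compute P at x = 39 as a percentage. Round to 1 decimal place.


P(x) = 1/(1 + e^(-0.24*(39 - 44)))
Exponent = -0.24 * -5 = 1.2
e^(1.2) = 3.320117
P = 1/(1 + 3.320117) = 0.231475
Percentage = 23.1


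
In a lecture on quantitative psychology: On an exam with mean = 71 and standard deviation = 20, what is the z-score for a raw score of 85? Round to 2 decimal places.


z = (X - mu) / sigma
= (85 - 71) / 20
= 14 / 20
= 0.70


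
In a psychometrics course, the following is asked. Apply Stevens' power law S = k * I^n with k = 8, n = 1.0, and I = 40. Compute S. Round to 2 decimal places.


S = 8 * 40^1.0
40^1.0 = 40.0
S = 8 * 40.0
= 320.00


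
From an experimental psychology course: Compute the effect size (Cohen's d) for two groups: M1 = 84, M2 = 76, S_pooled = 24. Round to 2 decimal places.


Cohen's d = (M1 - M2) / S_pooled
= (84 - 76) / 24
= 8 / 24
= 0.33


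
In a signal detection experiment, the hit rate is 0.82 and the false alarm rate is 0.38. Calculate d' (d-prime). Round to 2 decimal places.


d' = z(HR) - z(FAR)
z(0.82) = 0.9154
z(0.38) = -0.3055
d' = 0.9154 - -0.3055
= 1.22


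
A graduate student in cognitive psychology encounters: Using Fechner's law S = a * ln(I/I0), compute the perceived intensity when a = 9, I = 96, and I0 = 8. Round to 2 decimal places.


S = 9 * ln(96/8)
I/I0 = 12.0
ln(12.0) = 2.4849
S = 9 * 2.4849
= 22.36


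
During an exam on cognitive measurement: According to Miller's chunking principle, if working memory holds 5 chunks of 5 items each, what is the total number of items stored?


Total items = chunks * items_per_chunk
= 5 * 5
= 25


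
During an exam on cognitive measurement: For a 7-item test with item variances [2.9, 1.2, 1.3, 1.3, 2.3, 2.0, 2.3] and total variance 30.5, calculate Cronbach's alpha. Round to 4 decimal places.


alpha = (k/(k-1)) * (1 - sum(s_i^2)/s_total^2)
sum(item variances) = 13.3
k/(k-1) = 7/6 = 1.166667
1 - 13.3/30.5 = 1 - 0.436066 = 0.563934
alpha = 1.166667 * 0.563934
= 0.6579


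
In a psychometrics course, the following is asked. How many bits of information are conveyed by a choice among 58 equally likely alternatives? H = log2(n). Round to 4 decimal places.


H = log2(n)
H = log2(58)
= 5.8580


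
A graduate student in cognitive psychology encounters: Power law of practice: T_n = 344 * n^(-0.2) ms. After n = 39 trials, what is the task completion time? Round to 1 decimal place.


T_n = 344 * 39^(-0.2)
39^(-0.2) = 0.480604
T_n = 344 * 0.480604
= 165.3 ms


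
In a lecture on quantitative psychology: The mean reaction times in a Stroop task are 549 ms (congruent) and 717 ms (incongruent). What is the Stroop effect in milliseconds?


Stroop effect = RT(incongruent) - RT(congruent)
= 717 - 549
= 168 ms


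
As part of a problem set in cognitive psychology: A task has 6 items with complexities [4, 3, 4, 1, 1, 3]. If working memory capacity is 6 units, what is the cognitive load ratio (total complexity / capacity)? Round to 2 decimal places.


Total complexity = 4 + 3 + 4 + 1 + 1 + 3 = 16
Load = total / capacity = 16 / 6
= 2.67


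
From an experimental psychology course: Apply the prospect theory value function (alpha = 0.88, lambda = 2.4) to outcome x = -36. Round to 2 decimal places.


Since x = -36 < 0, use v(x) = -lambda*(-x)^alpha
(-x) = 36
36^0.88 = 23.4178
v(-36) = -2.4 * 23.4178
= -56.20


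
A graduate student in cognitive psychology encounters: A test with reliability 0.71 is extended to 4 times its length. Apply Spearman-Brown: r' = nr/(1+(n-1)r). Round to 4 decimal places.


r_new = n*r / (1 + (n-1)*r)
Numerator = 4 * 0.71 = 2.84
Denominator = 1 + 3 * 0.71 = 3.13
r_new = 2.84 / 3.13
= 0.9073


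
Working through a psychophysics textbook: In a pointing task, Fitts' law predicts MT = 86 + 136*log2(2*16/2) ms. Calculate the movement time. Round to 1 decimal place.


MT = 86 + 136 * log2(2*16/2)
2D/W = 16.0
log2(16.0) = 4.0
MT = 86 + 136 * 4.0
= 630.0 ms


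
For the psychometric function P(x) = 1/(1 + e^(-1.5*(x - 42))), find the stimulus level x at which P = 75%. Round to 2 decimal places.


At P = 0.75: 0.75 = 1/(1 + e^(-k*(x-x0)))
Solving: e^(-k*(x-x0)) = 1/3
x = x0 + ln(3)/k
ln(3) = 1.0986
x = 42 + 1.0986/1.5
= 42 + 0.7324
= 42.73


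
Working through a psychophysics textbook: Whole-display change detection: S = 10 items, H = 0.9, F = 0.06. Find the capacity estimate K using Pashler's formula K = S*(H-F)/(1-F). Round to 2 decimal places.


K = S * (H - F) / (1 - F)
H - F = 0.84
1 - F = 0.94
K = 10 * 0.84 / 0.94
= 8.94


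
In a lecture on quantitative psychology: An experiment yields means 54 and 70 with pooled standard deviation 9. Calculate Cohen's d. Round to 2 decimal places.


Cohen's d = (M1 - M2) / S_pooled
= (54 - 70) / 9
= -16 / 9
= -1.78


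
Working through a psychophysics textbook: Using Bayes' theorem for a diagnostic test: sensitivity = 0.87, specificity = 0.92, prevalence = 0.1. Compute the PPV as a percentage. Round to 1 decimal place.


PPV = (sens * prev) / (sens * prev + (1-spec) * (1-prev))
Numerator = 0.87 * 0.1 = 0.087
P(positive and no disease) = (1 - spec) * (1 - prev) = (1 - 0.92) * (1 - 0.1) = 0.072
Denominator = 0.087 + 0.072 = 0.159
PPV = 0.087 / 0.159 = 0.54717
As percentage = 54.7


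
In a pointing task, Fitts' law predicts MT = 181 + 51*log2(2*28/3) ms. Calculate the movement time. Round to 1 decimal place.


MT = 181 + 51 * log2(2*28/3)
2D/W = 18.666667
log2(18.666667) = 4.2224
MT = 181 + 51 * 4.2224
= 396.3 ms


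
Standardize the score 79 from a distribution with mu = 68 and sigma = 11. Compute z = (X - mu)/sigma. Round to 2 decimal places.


z = (X - mu) / sigma
= (79 - 68) / 11
= 11 / 11
= 1.00


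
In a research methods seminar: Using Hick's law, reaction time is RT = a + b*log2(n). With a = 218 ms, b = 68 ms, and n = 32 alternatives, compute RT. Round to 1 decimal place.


RT = 218 + 68 * log2(32)
log2(32) = 5.0
RT = 218 + 68 * 5.0
= 218 + 340.0
= 558.0 ms


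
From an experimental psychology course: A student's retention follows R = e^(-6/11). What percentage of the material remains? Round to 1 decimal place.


R = e^(-t/S)
-t/S = -6/11 = -0.545455
R = e^(-0.545455) = 0.579578
Percentage = 0.579578 * 100
= 58.0


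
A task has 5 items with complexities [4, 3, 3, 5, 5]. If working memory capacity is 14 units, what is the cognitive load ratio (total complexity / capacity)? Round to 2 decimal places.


Total complexity = 4 + 3 + 3 + 5 + 5 = 20
Load = total / capacity = 20 / 14
= 1.43


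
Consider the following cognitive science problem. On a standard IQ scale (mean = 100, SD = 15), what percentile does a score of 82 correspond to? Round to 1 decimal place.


z = (IQ - mean) / SD
z = (82 - 100) / 15 = -1.2
Percentile = Phi(-1.2) * 100
Phi(-1.2) = 0.11507
= 11.5


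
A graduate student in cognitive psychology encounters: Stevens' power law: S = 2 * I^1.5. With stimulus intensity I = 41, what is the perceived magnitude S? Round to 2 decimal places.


S = 2 * 41^1.5
41^1.5 = 262.5281
S = 2 * 262.5281
= 525.06


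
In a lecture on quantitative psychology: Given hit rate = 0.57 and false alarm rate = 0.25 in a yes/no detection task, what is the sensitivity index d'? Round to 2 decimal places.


d' = z(HR) - z(FAR)
z(0.57) = 0.1764
z(0.25) = -0.6745
d' = 0.1764 - -0.6745
= 0.85


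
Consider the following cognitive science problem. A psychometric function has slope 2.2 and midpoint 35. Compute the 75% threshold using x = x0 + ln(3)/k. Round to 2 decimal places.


At P = 0.75: 0.75 = 1/(1 + e^(-k*(x-x0)))
Solving: e^(-k*(x-x0)) = 1/3
x = x0 + ln(3)/k
ln(3) = 1.0986
x = 35 + 1.0986/2.2
= 35 + 0.4994
= 35.50


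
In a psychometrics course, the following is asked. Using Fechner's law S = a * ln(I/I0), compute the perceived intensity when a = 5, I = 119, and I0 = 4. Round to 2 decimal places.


S = 5 * ln(119/4)
I/I0 = 29.75
ln(29.75) = 3.3928
S = 5 * 3.3928
= 16.96


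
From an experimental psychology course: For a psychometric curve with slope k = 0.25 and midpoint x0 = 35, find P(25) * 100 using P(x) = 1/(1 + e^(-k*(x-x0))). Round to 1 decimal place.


P(x) = 1/(1 + e^(-0.25*(25 - 35)))
Exponent = -0.25 * -10 = 2.5
e^(2.5) = 12.182494
P = 1/(1 + 12.182494) = 0.075858
Percentage = 7.6


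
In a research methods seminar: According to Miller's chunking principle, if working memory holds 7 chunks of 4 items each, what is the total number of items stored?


Total items = chunks * items_per_chunk
= 7 * 4
= 28


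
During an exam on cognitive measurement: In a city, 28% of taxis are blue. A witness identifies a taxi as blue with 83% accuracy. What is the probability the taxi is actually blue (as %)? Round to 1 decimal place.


P(blue | says blue) = P(says blue | blue)*P(blue) / [P(says blue | blue)*P(blue) + P(says blue | not blue)*P(not blue)]
Numerator = 0.83 * 0.28 = 0.2324
False identification = 0.17 * 0.72 = 0.1224
P = 0.2324 / (0.2324 + 0.1224)
= 0.2324 / 0.3548
As percentage = 65.5


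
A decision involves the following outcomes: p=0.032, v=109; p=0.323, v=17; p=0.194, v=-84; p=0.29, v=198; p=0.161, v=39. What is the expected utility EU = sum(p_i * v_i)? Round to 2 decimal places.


EU = sum(p_i * v_i)
0.032 * 109 = 3.488
0.323 * 17 = 5.491
0.194 * -84 = -16.296
0.29 * 198 = 57.42
0.161 * 39 = 6.279
EU = 3.488 + 5.491 + -16.296 + 57.42 + 6.279
= 56.38


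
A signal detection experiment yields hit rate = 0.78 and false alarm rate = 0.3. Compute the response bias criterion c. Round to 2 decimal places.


c = -0.5 * (z(HR) + z(FAR))
z(0.78) = 0.7722
z(0.3) = -0.5244
c = -0.5 * (0.7722 + -0.5244)
= -0.5 * 0.2478
= -0.12


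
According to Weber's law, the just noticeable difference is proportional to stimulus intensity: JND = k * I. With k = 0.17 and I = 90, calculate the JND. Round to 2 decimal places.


JND = k * I
JND = 0.17 * 90
= 15.30


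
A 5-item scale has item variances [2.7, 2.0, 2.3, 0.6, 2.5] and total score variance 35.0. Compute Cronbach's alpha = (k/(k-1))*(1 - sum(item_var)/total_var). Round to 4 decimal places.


alpha = (k/(k-1)) * (1 - sum(s_i^2)/s_total^2)
sum(item variances) = 10.1
k/(k-1) = 5/4 = 1.25
1 - 10.1/35.0 = 1 - 0.288571 = 0.711429
alpha = 1.25 * 0.711429
= 0.8893


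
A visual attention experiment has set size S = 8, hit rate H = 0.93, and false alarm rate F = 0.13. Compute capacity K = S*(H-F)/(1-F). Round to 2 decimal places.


K = S * (H - F) / (1 - F)
H - F = 0.8
1 - F = 0.87
K = 8 * 0.8 / 0.87
= 7.36


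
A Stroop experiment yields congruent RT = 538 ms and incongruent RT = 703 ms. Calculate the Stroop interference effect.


Stroop effect = RT(incongruent) - RT(congruent)
= 703 - 538
= 165 ms


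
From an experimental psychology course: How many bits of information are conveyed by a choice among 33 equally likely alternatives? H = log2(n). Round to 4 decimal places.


H = log2(n)
H = log2(33)
= 5.0444


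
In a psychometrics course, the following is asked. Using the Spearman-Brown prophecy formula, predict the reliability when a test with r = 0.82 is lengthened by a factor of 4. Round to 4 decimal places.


r_new = n*r / (1 + (n-1)*r)
Numerator = 4 * 0.82 = 3.28
Denominator = 1 + 3 * 0.82 = 3.46
r_new = 3.28 / 3.46
= 0.9480


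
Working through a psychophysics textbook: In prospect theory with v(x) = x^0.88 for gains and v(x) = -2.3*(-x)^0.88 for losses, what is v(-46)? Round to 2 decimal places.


Since x = -46 < 0, use v(x) = -lambda*(-x)^alpha
(-x) = 46
46^0.88 = 29.0554
v(-46) = -2.3 * 29.0554
= -66.83


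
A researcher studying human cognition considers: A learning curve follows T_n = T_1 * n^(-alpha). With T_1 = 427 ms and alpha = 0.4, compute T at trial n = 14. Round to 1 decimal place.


T_n = 427 * 14^(-0.4)
14^(-0.4) = 0.347976
T_n = 427 * 0.347976
= 148.6 ms


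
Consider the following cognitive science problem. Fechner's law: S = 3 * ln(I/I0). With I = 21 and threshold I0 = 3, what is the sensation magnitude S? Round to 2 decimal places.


S = 3 * ln(21/3)
I/I0 = 7.0
ln(7.0) = 1.9459
S = 3 * 1.9459
= 5.84


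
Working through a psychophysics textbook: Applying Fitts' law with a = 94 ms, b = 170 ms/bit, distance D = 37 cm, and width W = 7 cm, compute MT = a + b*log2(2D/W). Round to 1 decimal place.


MT = 94 + 170 * log2(2*37/7)
2D/W = 10.571429
log2(10.571429) = 3.4021
MT = 94 + 170 * 3.4021
= 672.4 ms


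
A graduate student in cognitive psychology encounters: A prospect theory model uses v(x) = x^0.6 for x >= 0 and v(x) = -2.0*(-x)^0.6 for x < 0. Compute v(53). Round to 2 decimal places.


Since x = 53 >= 0, use v(x) = x^0.6
53^0.6 = 10.8284
v(53) = 10.83


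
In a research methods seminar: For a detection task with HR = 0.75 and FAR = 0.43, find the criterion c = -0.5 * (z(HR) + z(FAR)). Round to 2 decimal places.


c = -0.5 * (z(HR) + z(FAR))
z(0.75) = 0.6745
z(0.43) = -0.1764
c = -0.5 * (0.6745 + -0.1764)
= -0.5 * 0.4981
= -0.25


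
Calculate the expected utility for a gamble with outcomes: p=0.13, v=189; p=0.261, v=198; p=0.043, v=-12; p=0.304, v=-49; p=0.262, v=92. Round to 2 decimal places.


EU = sum(p_i * v_i)
0.13 * 189 = 24.57
0.261 * 198 = 51.678
0.043 * -12 = -0.516
0.304 * -49 = -14.896
0.262 * 92 = 24.104
EU = 24.57 + 51.678 + -0.516 + -14.896 + 24.104
= 84.94


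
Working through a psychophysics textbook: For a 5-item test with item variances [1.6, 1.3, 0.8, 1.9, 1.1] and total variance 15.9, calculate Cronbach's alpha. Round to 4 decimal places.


alpha = (k/(k-1)) * (1 - sum(s_i^2)/s_total^2)
sum(item variances) = 6.7
k/(k-1) = 5/4 = 1.25
1 - 6.7/15.9 = 1 - 0.421384 = 0.578616
alpha = 1.25 * 0.578616
= 0.7233


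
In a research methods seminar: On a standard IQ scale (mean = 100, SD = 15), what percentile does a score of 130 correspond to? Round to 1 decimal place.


z = (IQ - mean) / SD
z = (130 - 100) / 15 = 2.0
Percentile = Phi(2.0) * 100
Phi(2.0) = 0.97725
= 97.7


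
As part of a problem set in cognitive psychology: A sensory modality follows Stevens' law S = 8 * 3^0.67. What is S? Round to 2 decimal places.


S = 8 * 3^0.67
3^0.67 = 2.0877
S = 8 * 2.0877
= 16.70


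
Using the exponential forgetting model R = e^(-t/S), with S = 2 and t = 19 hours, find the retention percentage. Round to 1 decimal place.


R = e^(-t/S)
-t/S = -19/2 = -9.5
R = e^(-9.5) = 7.5e-05
Percentage = 7.5e-05 * 100
= 0.0


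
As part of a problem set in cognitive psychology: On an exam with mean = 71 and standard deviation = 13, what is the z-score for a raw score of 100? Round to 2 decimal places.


z = (X - mu) / sigma
= (100 - 71) / 13
= 29 / 13
= 2.23


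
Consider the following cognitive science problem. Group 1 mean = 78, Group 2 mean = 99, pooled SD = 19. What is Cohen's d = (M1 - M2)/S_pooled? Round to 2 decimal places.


Cohen's d = (M1 - M2) / S_pooled
= (78 - 99) / 19
= -21 / 19
= -1.11


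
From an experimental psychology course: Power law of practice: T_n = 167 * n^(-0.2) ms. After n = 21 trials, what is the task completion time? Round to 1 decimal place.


T_n = 167 * 21^(-0.2)
21^(-0.2) = 0.543946
T_n = 167 * 0.543946
= 90.8 ms


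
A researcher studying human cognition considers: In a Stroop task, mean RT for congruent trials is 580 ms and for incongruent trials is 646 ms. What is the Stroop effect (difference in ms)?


Stroop effect = RT(incongruent) - RT(congruent)
= 646 - 580
= 66 ms


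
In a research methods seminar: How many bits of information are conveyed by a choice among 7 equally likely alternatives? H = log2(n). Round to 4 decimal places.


H = log2(n)
H = log2(7)
= 2.8074


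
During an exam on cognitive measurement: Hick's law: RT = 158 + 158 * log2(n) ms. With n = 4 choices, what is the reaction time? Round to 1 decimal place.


RT = 158 + 158 * log2(4)
log2(4) = 2.0
RT = 158 + 158 * 2.0
= 158 + 316.0
= 474.0 ms


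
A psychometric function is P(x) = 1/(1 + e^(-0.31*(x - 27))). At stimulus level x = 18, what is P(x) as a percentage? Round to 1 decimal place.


P(x) = 1/(1 + e^(-0.31*(18 - 27)))
Exponent = -0.31 * -9 = 2.79
e^(2.79) = 16.28102
P = 1/(1 + 16.28102) = 0.057867
Percentage = 5.8


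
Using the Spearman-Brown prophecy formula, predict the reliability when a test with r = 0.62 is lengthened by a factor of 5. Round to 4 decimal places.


r_new = n*r / (1 + (n-1)*r)
Numerator = 5 * 0.62 = 3.1
Denominator = 1 + 4 * 0.62 = 3.48
r_new = 3.1 / 3.48
= 0.8908


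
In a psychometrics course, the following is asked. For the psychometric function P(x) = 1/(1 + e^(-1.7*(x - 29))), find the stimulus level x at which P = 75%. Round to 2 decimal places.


At P = 0.75: 0.75 = 1/(1 + e^(-k*(x-x0)))
Solving: e^(-k*(x-x0)) = 1/3
x = x0 + ln(3)/k
ln(3) = 1.0986
x = 29 + 1.0986/1.7
= 29 + 0.6462
= 29.65


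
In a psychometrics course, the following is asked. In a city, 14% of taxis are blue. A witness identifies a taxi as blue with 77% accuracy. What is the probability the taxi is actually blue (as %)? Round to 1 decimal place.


P(blue | says blue) = P(says blue | blue)*P(blue) / [P(says blue | blue)*P(blue) + P(says blue | not blue)*P(not blue)]
Numerator = 0.77 * 0.14 = 0.1078
False identification = 0.23 * 0.86 = 0.1978
P = 0.1078 / (0.1078 + 0.1978)
= 0.1078 / 0.3056
As percentage = 35.3


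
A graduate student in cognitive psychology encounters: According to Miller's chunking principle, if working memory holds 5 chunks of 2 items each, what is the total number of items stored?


Total items = chunks * items_per_chunk
= 5 * 2
= 10


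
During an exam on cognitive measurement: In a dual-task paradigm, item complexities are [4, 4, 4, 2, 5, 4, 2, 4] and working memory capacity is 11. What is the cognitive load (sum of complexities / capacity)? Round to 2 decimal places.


Total complexity = 4 + 4 + 4 + 2 + 5 + 4 + 2 + 4 = 29
Load = total / capacity = 29 / 11
= 2.64


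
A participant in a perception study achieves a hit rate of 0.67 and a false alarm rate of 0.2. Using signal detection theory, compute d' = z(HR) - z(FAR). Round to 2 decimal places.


d' = z(HR) - z(FAR)
z(0.67) = 0.4399
z(0.2) = -0.8416
d' = 0.4399 - -0.8416
= 1.28


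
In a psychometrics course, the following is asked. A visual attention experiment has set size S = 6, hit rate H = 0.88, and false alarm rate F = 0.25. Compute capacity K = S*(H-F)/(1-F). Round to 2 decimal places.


K = S * (H - F) / (1 - F)
H - F = 0.63
1 - F = 0.75
K = 6 * 0.63 / 0.75
= 5.04


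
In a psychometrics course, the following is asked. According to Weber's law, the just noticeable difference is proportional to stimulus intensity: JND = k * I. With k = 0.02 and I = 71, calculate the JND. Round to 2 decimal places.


JND = k * I
JND = 0.02 * 71
= 1.42


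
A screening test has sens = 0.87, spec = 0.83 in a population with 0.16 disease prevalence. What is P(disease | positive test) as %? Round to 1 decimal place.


PPV = (sens * prev) / (sens * prev + (1-spec) * (1-prev))
Numerator = 0.87 * 0.16 = 0.1392
P(positive and no disease) = (1 - spec) * (1 - prev) = (1 - 0.83) * (1 - 0.16) = 0.1428
Denominator = 0.1392 + 0.1428 = 0.282
PPV = 0.1392 / 0.282 = 0.493617
As percentage = 49.4
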